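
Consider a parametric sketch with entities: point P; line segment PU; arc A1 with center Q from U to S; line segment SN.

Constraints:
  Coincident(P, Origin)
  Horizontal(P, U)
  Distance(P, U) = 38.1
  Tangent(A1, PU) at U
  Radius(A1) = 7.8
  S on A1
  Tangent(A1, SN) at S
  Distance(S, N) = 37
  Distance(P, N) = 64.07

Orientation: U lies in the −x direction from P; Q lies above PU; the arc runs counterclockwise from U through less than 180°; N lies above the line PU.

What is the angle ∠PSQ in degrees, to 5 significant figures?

136.94°

P is at the origin; PU is horizontal with |PU| = 38.1 and U on the −x side, so U = (-38.100, 0.0000). A1 meets PU tangentially, so QU is at right angles to PU, so Q = U + (0, 7.8) = (-38.100, 7.8000). Since QS ⟂ SN (tangency), |QN| = √(7.8² + 37.0²) = 37.813 regardless of where S sits on A1. So N lies on both circle(P, 64.07) and circle(Q, 37.813); the above-PU intersection is N = (-45.778, 44.825). S is the foot of the tangent from N: S = (-30.953, 10.925).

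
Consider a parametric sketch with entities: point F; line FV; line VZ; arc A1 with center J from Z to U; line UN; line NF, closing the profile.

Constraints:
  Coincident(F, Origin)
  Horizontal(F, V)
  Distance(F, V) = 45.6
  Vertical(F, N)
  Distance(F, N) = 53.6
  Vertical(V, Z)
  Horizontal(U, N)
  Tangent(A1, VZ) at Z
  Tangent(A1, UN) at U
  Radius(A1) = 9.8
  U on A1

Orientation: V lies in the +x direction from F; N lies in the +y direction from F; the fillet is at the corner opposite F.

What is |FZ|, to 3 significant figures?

63.2

F is at the origin; FV is horizontal with |FV| = 45.6 and V on the +x side, so V = (45.6, 0.00). F and N share the same x with |FN| = 53.6 and N on the +y side, so N = (0.00, 53.6). The virtual corner opposite F is at (45.6, 53.6). The tangent condition forces JZ to be normal to VZ and the tangent condition forces JU to be normal to UN, with radius 9.8, so the center J sits 9.8 in from both sides at J = (35.8, 43.8). That places the tangent points at Z = (45.6, 43.8) on VZ and U = (35.8, 53.6) on UN. Then |FZ| = |Z − F| = 63.2.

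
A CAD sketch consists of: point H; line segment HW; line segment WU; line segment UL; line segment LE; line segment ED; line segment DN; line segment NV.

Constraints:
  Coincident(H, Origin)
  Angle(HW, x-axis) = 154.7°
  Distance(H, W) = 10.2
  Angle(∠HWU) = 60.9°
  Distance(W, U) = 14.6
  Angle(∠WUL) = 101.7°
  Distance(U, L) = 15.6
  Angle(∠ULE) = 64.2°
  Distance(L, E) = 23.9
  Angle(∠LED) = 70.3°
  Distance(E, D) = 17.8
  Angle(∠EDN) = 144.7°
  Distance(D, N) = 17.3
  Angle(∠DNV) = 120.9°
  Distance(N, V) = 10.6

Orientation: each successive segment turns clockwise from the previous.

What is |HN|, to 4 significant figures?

25.75

H is at the origin; HW runs at 154.7° with length 10.2, so W = (-9.222, 4.359). ∠HWU = 60.9° gives WU at 35.60° from the x-axis; with |WU| = 14.6, U = (2.650, 12.86). ∠WUL = 101.7° gives UL at -42.70° from the x-axis; with |UL| = 15.6, L = (14.11, 2.279). ∠ULE = 64.2° gives LE at -158.5° from the x-axis; with |LE| = 23.9, E = (-8.123, -6.481). ∠LED = 70.3° gives ED at 91.80° from the x-axis; with |ED| = 17.8, D = (-8.682, 11.31). ∠EDN = 144.7° gives DN at 56.50° from the x-axis; with |DN| = 17.3, N = (0.8667, 25.74). Then |HN| = |N − H| = 25.75.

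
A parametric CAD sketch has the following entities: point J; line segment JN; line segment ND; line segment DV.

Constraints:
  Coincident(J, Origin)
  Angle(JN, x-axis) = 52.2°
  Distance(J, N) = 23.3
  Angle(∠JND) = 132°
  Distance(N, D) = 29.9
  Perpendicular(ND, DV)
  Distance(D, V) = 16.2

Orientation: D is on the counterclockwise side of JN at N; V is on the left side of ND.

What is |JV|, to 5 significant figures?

45.504

J is at the origin; JN runs at 52.2° with length 23.3, so N = 23.3·(cos 52.2°, sin 52.2°) = (14.281, 18.411). ∠JND = 132.0°, so ND runs at 52.2° + (180° − 132.0°) = 100.20° from the x-axis; with |ND| = 29.9, D = N + 29.9·(cos 100.20°, sin 100.20°) = (8.9859, 47.838). The perpendicularity gives DV at right angles to ND; with |DV| = 16.2 on the left of ND, V = D + 16.2·(-0.98420, -0.17708) = (-6.9581, 44.969). Then |JV| = |V − J| = 45.504.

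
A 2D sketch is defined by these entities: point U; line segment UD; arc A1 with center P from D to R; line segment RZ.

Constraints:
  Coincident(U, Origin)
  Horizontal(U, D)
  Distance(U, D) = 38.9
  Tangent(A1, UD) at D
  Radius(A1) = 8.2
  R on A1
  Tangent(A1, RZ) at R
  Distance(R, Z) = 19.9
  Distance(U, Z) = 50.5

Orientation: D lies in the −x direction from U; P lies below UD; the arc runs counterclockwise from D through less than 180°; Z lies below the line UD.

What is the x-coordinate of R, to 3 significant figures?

-46.7

Checks: |PD| = 8.200 ✓; |PR| = 8.200 ✓; ∠(PR, RZ) = 90.00° ✓; |RZ| = 19.90 ✓; |UZ| = 50.50 ✓.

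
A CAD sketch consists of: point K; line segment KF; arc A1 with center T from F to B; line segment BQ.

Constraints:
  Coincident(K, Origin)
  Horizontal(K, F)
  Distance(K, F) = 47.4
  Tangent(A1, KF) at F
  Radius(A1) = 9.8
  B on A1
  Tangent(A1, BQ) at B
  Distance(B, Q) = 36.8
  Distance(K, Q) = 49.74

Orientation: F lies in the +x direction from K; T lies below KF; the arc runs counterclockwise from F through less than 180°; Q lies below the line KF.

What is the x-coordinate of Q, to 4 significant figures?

26.86

Checks: |TB| = 9.800 ✓; ∠(TB, BQ) = 90.00° ✓; |BQ| = 36.80 ✓; |KQ| = 49.74 ✓.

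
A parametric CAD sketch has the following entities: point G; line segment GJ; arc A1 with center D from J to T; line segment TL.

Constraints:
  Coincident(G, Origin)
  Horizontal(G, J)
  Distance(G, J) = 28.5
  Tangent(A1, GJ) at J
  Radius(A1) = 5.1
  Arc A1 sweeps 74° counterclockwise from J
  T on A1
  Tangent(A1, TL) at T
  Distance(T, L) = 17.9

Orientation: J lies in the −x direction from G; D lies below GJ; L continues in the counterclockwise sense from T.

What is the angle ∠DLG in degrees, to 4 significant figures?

29.50°

On A1, J sits at bearing 90° from D; a 74° counterclockwise sweep puts T at bearing 164°, so T = D + 5.1·(cos 164°, sin 164°) = (-33.40, -3.694). Since A1 is tangent to TL there, DT ⟂ TL, so TL runs along (−sin 164°, cos 164°); with |TL| = 17.9, L = (-38.34, -20.90). Then cos ∠DLG = LD·LG / (|LD||LG|), giving 29.50°.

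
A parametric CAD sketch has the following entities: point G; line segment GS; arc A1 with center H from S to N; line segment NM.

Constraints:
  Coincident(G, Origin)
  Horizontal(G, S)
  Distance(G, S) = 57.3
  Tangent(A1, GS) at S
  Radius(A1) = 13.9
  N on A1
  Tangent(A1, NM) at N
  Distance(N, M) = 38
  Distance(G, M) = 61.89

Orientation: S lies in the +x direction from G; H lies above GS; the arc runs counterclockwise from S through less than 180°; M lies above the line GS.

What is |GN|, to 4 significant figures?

70.72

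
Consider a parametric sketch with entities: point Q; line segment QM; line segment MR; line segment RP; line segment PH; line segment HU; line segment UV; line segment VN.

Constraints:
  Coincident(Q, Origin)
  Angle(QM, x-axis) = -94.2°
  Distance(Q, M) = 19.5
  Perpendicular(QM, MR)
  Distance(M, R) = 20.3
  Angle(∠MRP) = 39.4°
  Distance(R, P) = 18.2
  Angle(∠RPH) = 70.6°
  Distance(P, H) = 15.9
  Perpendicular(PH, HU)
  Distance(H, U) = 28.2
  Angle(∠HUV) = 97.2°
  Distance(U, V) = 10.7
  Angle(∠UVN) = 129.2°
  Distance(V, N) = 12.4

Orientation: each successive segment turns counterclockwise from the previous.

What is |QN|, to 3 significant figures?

29.6

∠HUV = 97.2° gives UV at 58.6° from the x-axis; with |UV| = 10.7, V = (30.4, -25.3). ∠UVN = 129.2° gives VN at 109° from the x-axis; with |VN| = 12.4, N = (26.3, -13.6). Then |QN| = |N − Q| = 29.6.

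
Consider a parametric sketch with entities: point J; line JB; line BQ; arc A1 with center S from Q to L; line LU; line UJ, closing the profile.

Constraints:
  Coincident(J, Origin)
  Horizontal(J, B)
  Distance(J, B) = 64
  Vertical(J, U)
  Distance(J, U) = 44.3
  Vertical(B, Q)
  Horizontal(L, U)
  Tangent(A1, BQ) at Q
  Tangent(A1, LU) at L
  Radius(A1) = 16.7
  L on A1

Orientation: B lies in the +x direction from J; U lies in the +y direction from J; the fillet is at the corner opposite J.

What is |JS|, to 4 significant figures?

54.76

J is at the origin; JB is horizontal with |JB| = 64.0 and B on the +x side, so B = (64.00, 0.000). JU is vertical with |JU| = 44.3 and U on the +y side, so U = (0.000, 44.30). The virtual corner opposite J is at (64.00, 44.30). A1 meets BQ tangentially, so SQ is at right angles to BQ and A1 meets LU tangentially, so SL is at right angles to LU, with radius 16.7, so the center S sits 16.7 in from both sides at S = (47.30, 27.60). Then |JS| = |S − J| = 54.76.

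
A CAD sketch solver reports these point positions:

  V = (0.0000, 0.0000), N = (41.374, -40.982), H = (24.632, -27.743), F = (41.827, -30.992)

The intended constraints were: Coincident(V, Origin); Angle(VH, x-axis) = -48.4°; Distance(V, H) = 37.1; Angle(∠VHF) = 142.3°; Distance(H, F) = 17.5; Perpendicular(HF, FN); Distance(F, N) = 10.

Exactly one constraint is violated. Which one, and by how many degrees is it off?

Perpendicular(HF, FN) — off by 8.10°.

V = (0.00, 0.00) ✓; VH at -48.40° ✓; |VH| = 37.10 ✓; ∠VHF = 142.3° ✓; |HF| = 17.50 ✓; ∠(HF, FN) = 81.90° ✗; |FN| = 10.00 ✓.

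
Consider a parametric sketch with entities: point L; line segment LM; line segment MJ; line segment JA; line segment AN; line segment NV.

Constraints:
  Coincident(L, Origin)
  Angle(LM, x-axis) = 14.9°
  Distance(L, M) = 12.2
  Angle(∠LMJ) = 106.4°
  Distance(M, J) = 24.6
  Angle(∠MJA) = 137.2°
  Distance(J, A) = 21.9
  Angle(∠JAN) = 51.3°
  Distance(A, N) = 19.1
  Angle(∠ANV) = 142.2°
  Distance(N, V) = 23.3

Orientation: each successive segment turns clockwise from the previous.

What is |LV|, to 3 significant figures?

7.30

∠JAN = 51.3° gives AN at 130° from the x-axis; with |AN| = 19.1, N = (7.98, -24.7). ∠ANV = 142.2° gives NV at 92.0° from the x-axis; with |NV| = 23.3, V = (7.16, -1.38). Then |LV| = |V − L| = 7.30.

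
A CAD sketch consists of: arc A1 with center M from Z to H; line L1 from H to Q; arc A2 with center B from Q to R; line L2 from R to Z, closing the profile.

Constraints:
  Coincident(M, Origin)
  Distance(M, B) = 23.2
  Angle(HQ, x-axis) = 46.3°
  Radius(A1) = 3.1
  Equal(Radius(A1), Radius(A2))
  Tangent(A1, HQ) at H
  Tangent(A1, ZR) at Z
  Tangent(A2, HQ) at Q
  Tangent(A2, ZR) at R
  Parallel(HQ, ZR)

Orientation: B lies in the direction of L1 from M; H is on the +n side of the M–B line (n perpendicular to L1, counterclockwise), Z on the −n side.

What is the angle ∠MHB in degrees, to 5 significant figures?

82.389°

M is at the origin and B lies 23.2 along u from M, so B = 23.2·u = (16.028, 16.773). Tangency of A1 to both parallel lines with radius 3.1 puts H and Z at M ± 3.1·n: H = (-2.2412, 2.1417), Z = (2.2412, -2.1417). Then cos ∠MHB = HM·HB / (|HM||HB|), giving 82.389°.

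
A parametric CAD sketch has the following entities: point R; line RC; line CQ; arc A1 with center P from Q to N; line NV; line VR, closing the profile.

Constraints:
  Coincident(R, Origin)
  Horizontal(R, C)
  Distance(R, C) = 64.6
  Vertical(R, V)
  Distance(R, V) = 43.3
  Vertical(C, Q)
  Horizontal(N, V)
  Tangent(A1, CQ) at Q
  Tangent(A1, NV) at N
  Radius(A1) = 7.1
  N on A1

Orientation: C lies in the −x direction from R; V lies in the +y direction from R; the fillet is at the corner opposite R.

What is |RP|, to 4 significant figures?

67.95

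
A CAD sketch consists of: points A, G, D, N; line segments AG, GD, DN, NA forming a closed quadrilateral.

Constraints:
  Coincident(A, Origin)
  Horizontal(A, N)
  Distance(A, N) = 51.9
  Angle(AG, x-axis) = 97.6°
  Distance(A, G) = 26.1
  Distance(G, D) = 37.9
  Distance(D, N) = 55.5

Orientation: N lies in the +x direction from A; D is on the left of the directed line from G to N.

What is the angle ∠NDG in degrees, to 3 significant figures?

79.3°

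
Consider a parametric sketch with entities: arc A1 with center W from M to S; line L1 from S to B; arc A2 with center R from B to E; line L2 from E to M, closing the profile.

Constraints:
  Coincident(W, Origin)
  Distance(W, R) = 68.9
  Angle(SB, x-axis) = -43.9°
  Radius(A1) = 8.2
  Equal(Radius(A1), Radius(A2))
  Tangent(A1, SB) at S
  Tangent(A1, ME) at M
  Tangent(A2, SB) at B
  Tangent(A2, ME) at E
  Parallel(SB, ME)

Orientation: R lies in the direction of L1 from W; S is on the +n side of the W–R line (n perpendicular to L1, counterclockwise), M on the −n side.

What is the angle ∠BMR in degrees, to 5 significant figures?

6.6017°

The slot axis is L1's direction at -43.9°, so u = (cos -43.9°, sin -43.9°) = (0.72055, -0.69340) and n = (−sin -43.9°, cos -43.9°) = (0.69340, 0.72055). W is at the origin and R lies 68.9 along u from W, so R = 68.9·u = (49.646, -47.775). Tangency of A1 to both parallel lines with radius 8.2 puts S and M at W ± 8.2·n: S = (5.6859, 5.9085), M = (-5.6859, -5.9085). Equal radii place B and E the same way about R: B = R + 8.2·n = (55.332, -41.867), E = R − 8.2·n = (43.960, -53.684). Then cos ∠BMR = MB·MR / (|MB||MR|), giving 6.6017°.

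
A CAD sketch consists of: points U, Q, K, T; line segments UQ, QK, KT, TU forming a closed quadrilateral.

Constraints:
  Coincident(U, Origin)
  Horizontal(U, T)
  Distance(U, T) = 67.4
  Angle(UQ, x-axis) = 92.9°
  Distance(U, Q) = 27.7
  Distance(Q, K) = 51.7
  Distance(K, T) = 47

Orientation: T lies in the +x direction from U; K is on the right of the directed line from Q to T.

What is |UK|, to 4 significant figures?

29.52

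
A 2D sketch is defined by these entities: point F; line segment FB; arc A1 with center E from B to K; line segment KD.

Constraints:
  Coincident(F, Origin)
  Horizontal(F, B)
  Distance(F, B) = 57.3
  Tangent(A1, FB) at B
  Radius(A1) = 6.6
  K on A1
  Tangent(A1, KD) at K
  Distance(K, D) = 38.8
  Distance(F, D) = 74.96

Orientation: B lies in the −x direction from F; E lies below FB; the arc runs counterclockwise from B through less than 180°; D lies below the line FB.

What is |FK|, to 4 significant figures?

64.28

Checks: |FB| = 57.30 ✓; |EK| = 6.600 ✓; ∠(EK, KD) = 90.00° ✓; |KD| = 38.80 ✓; |FD| = 74.96 ✓.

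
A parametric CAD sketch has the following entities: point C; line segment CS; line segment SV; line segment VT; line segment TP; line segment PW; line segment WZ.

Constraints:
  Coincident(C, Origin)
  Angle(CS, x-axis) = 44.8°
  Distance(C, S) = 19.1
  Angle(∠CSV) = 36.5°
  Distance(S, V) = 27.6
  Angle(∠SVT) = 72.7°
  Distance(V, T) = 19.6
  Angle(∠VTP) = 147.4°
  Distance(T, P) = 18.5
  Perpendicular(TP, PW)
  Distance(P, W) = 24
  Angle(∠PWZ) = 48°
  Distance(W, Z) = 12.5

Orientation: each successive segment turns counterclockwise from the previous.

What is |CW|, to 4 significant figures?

23.21

C is at the origin; CS runs at 44.8° with length 19.1, so S = (13.55, 13.46). ∠CSV = 36.5° gives SV at -171.7° from the x-axis; with |SV| = 27.6, V = (-13.76, 9.474). ∠SVT = 72.7° gives VT at -64.40° from the x-axis; with |VT| = 19.6, T = (-5.289, -8.202). ∠VTP = 147.4° gives TP at -31.80° from the x-axis; with |TP| = 18.5, P = (10.43, -17.95). TP ⟂ PW, so PW runs at 58.20°; with |PW| = 24.0, W = (23.08, 2.447). Then |CW| = |W − C| = 23.21.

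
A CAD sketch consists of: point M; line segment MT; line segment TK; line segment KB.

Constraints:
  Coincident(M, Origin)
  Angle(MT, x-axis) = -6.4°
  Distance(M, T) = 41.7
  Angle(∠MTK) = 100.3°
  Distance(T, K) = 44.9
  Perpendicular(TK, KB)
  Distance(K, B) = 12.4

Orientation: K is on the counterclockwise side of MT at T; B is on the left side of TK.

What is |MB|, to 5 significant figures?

59.672

M is at the origin; MT runs at -6.4° with length 41.7, so T = 41.7·(cos -6.4°, sin -6.4°) = (41.440, -4.6483). ∠MTK = 100.3°, so TK runs at -6.4° + (180° − 100.3°) = 73.300° from the x-axis; with |TK| = 44.9, K = T + 44.9·(cos 73.300°, sin 73.300°) = (54.343, 38.358). TK ⟂ KB; with |KB| = 12.4 on the left of TK, B = K + 12.4·(-0.95782, 0.28736) = (42.466, 41.921). Then |MB| = |B − M| = 59.672.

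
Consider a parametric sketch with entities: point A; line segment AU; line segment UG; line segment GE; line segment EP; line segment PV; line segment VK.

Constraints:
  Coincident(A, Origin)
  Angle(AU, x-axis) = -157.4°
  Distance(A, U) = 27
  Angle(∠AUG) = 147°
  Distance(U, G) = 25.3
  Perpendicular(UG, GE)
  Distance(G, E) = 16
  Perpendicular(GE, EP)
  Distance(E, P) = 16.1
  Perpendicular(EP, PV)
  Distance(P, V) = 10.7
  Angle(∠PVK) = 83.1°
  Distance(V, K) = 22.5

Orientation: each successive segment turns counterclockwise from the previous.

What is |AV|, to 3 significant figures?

33.2

A is at the origin; AU runs at -157.4° with length 27.0, so U = (-24.9, -10.4). ∠AUG = 147.0° gives UG at -124° from the x-axis; with |UG| = 25.3, G = (-39.2, -31.3). UG is perpendicular to GE, so GE runs at -34.4°; with |GE| = 16.0, E = (-26.0, -40.3). The perpendicularity gives EP at right angles to GE, so EP runs at 55.6°; with |EP| = 16.1, P = (-16.9, -27.0). The perpendicularity gives PV at right angles to EP, so PV runs at 146°; with |PV| = 10.7, V = (-25.8, -21.0). Then |AV| = |V − A| = 33.2.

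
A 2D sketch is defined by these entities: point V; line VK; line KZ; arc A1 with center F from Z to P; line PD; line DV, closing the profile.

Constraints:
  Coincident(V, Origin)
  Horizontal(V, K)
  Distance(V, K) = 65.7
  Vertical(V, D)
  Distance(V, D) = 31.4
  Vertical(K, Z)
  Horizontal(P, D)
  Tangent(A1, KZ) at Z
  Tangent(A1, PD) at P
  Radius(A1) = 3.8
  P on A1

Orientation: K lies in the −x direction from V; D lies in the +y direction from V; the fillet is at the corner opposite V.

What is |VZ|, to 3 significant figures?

71.3

V is at the origin; V and K share the same y with |VK| = 65.7 and K on the −x side, so K = (-65.7, 0.00). VD is vertical with |VD| = 31.4 and D on the +y side, so D = (0.00, 31.4). The virtual corner opposite V is at (-65.7, 31.4). Since A1 is tangent to KZ there, FZ ⟂ KZ and A1 meets PD tangentially, so FP is at right angles to PD, with radius 3.8, so the center F sits 3.8 in from both sides at F = (-61.9, 27.6). That places the tangent points at Z = (-65.7, 27.6) on KZ and P = (-61.9, 31.4) on PD. Then |VZ| = |Z − V| = 71.3.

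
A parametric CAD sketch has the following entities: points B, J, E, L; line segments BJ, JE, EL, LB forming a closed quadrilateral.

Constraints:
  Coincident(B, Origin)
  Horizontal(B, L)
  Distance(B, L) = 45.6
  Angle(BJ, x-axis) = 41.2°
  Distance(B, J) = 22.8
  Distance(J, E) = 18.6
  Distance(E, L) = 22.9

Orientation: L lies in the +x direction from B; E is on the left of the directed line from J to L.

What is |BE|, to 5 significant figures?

40.450

Checks: |JE| = 18.60 ✓; |EL| = 22.90 ✓.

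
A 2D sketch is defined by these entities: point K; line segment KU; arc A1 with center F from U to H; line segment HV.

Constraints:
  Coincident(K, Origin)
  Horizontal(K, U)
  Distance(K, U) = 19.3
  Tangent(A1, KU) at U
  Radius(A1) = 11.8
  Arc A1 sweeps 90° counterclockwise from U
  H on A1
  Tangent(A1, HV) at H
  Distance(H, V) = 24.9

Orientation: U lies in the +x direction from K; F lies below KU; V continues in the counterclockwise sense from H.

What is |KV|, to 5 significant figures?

37.459

On A1, U sits at bearing 90° from F; a 90° counterclockwise sweep puts H at bearing 180°, so H = F + 11.8·(cos 180°, sin 180°) = (7.5000, -11.800). The tangent condition forces FH to be normal to HV, so HV runs along (−sin 180°, cos 180°); with |HV| = 24.9, V = (7.5000, -36.700). Then |KV| = |V − K| = 37.459.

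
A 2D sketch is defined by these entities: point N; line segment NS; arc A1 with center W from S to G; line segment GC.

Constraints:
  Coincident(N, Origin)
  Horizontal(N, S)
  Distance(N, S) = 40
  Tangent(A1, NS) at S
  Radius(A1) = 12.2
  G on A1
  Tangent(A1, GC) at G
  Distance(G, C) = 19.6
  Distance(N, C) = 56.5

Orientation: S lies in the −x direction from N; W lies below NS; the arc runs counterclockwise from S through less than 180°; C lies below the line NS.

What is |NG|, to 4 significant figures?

54.00

Checks: N = (0.00, 0.00) ✓; |WG| = 12.20 ✓; ∠(WG, GC) = 90.00° ✓; |GC| = 19.60 ✓; |NC| = 56.50 ✓.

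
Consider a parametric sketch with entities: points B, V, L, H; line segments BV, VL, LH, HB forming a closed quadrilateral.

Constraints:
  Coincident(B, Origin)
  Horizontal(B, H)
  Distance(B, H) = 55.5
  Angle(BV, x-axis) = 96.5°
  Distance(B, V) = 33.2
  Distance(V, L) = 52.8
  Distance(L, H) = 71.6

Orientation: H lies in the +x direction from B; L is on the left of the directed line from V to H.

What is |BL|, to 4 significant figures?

77.14

B is at the origin; BH is horizontal with |BH| = 55.5 and H in +x, so H = (55.5, 0). BV runs at 96.5° with |BV| = 33.2, so V = (-3.758, 32.99). L is determined by |VL| = 52.8 and |LH| = 71.6 together: it lies at the intersection of circle(V, 52.8) and circle(H, 71.6). With |VH| = 67.82, the foot of the radical line on VH is 16.67 from V and the perpendicular offset is √(52.8² − 16.67²) = 50.10. Taking the left-of-VH solution: L = (35.17, 68.65).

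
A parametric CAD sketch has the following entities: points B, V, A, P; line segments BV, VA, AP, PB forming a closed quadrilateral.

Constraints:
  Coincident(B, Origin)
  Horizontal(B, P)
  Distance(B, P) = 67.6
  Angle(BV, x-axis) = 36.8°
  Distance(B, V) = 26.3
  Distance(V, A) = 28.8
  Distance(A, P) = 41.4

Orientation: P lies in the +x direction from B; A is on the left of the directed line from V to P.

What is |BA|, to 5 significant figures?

55.093

B is at the origin; B and P share the same y with |BP| = 67.6 and P in +x, so P = (67.6, 0). BV runs at 36.8° with |BV| = 26.3, so V = (21.059, 15.754). A is determined by |VA| = 28.8 and |AP| = 41.4 together: it lies at the intersection of circle(V, 28.8) and circle(P, 41.4). With |VP| = 49.135, the foot of the radical line on VP is 15.567 from V and the perpendicular offset is √(28.8² − 15.567²) = 24.231. Taking the left-of-VP solution: A = (43.573, 33.714).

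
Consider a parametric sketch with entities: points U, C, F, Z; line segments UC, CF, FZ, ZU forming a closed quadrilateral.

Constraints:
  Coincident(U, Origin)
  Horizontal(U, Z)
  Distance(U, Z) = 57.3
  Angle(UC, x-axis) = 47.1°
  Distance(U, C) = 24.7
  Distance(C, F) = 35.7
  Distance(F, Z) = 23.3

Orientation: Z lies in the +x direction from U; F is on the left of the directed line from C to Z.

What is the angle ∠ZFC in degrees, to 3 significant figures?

95.1°

Checks: |CF| = 35.70 ✓; |FZ| = 23.30 ✓.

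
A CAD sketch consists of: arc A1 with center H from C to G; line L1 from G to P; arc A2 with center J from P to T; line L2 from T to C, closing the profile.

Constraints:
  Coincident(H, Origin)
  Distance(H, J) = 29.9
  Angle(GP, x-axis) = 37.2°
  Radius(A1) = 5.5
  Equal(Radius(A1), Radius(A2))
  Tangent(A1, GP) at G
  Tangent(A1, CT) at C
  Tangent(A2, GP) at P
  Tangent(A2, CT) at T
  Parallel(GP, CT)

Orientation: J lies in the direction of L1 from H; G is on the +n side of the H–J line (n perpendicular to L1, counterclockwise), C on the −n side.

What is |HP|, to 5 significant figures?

30.402

The slot axis is L1's direction at 37.2°, so u = (cos 37.2°, sin 37.2°) = (0.79653, 0.60460) and n = (−sin 37.2°, cos 37.2°) = (-0.60460, 0.79653). H is at the origin and J lies 29.9 along u from H, so J = 29.9·u = (23.816, 18.078). Tangency of A1 to both parallel lines with radius 5.5 puts G and C at H ± 5.5·n: G = (-3.3253, 4.3809), C = (3.3253, -4.3809). Equal radii place P and T the same way about J: P = J + 5.5·n = (20.491, 22.458), T = J − 5.5·n = (27.142, 13.697). Then |HP| = |P − H| = 30.402.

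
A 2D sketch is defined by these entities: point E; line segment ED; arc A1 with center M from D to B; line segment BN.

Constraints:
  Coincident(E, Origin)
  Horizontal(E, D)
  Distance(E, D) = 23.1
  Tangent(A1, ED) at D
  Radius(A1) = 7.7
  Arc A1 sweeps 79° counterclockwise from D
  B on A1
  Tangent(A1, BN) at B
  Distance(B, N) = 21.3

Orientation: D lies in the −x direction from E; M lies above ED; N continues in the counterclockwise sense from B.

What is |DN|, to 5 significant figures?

29.524

E is at the origin; ED is horizontal with |ED| = 23.1 and D on the −x side, so D = (-23.100, 0.0000). Tangency of A1 to ED means the radius MD is perpendicular to ED, so M = D + (0, 7.7) = (-23.100, 7.7000). On A1, D sits at bearing -90° from M; a 79° counterclockwise sweep puts B at bearing -11°, so B = M + 7.7·(cos -11°, sin -11°) = (-15.541, 6.2308). Tangency of A1 to BN means the radius MB is perpendicular to BN, so BN runs along (−sin -11°, cos -11°); with |BN| = 21.3, N = (-11.477, 27.139). Then |DN| = |N − D| = 29.524.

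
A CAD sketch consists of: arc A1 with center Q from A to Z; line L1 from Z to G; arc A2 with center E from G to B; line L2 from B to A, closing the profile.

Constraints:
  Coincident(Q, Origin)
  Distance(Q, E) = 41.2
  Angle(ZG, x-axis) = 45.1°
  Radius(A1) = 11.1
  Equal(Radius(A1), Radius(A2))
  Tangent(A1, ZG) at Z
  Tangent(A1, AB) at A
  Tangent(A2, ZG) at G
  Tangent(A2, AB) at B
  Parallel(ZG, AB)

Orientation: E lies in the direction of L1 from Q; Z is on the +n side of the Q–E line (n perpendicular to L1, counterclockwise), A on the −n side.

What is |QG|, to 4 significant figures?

42.67

The slot axis is L1's direction at 45.1°, so u = (cos 45.1°, sin 45.1°) = (0.7059, 0.7083) and n = (−sin 45.1°, cos 45.1°) = (-0.7083, 0.7059). Q is at the origin and E lies 41.2 along u from Q, so E = 41.2·u = (29.08, 29.18). Tangency of A1 to both parallel lines with radius 11.1 puts Z and A at Q ± 11.1·n: Z = (-7.863, 7.835), A = (7.863, -7.835). Equal radii place G and B the same way about E: G = E + 11.1·n = (21.22, 37.02), B = E − 11.1·n = (36.94, 21.35). Then |QG| = |G − Q| = 42.67.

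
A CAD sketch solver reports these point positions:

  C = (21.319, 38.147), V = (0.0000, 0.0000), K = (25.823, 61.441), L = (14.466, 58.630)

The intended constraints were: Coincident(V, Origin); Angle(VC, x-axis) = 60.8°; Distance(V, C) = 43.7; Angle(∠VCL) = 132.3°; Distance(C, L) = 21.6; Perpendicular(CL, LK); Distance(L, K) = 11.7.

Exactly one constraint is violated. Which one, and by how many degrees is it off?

Perpendicular(CL, LK) — off by 4.60°.

V = (0.00, 0.00) ✓; VC at 60.80° ✓; |VC| = 43.70 ✓; ∠VCL = 132.3° ✓; |CL| = 21.60 ✓; ∠(CL, LK) = 94.60° ✗; |LK| = 11.70 ✓.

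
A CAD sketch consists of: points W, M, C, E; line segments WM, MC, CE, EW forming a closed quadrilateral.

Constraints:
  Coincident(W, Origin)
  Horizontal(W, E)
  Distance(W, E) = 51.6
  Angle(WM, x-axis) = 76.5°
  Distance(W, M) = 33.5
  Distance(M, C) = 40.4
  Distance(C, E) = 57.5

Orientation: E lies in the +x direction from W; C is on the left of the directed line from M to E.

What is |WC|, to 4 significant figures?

69.41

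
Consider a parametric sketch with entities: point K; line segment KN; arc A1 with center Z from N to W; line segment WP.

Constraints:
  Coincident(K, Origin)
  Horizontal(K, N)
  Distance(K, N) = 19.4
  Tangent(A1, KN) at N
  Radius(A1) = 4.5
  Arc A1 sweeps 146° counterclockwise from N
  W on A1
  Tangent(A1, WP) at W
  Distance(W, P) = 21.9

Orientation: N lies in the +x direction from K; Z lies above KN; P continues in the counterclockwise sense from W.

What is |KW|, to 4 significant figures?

23.41

K is at the origin; K and N share the same y with |KN| = 19.4 and N on the +x side, so N = (19.40, 0.000). A1 meets KN tangentially, so ZN is at right angles to KN, so Z = N + (0, 4.5) = (19.40, 4.500). On A1, N sits at bearing -90° from Z; a 146° counterclockwise sweep puts W at bearing 56°, so W = Z + 4.5·(cos 56°, sin 56°) = (21.92, 8.231). Then |KW| = |W − K| = 23.41.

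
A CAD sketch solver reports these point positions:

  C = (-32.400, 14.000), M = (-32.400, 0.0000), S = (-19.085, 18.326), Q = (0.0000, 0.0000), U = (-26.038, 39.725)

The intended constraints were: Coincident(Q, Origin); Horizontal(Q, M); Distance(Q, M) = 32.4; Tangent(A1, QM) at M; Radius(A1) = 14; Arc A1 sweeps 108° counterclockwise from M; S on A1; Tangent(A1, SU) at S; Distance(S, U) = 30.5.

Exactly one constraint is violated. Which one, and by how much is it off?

Distance(S, U) = 30.5 — off by 8.00.

Q = (0.00, 0.00) ✓; Q.y = 0.00, M.y = 0.00 ✓; |QM| = 32.40 ✓; ∠(CM, MQ) = 90.00° ✓; |CM| = 14.00 ✓; bearing(C→S) − bearing(C→M) = 108.0° ✓; |CS| = 14.00 ✓; ∠(CS, SU) = 90.00° ✓; |SU| = 22.50 ✗.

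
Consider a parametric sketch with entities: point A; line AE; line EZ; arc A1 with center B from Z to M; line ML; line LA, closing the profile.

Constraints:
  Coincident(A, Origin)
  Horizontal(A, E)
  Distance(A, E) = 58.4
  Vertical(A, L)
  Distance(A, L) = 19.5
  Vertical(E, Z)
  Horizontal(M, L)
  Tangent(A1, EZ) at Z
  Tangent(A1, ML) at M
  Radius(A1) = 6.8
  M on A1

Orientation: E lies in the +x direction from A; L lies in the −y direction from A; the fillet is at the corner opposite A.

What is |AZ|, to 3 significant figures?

59.8

A is at the origin; AE is horizontal with |AE| = 58.4 and E on the +x side, so E = (58.4, 0.00). AL is vertical with |AL| = 19.5 and L on the −y side, so L = (0.00, -19.5). The virtual corner opposite A is at (58.4, -19.5). Since A1 is tangent to EZ there, BZ ⟂ EZ and tangency of A1 to ML means the radius BM is perpendicular to ML, with radius 6.8, so the center B sits 6.8 in from both sides at B = (51.6, -12.7). That places the tangent points at Z = (58.4, -12.7) on EZ and M = (51.6, -19.5) on ML. Then |AZ| = |Z − A| = 59.8.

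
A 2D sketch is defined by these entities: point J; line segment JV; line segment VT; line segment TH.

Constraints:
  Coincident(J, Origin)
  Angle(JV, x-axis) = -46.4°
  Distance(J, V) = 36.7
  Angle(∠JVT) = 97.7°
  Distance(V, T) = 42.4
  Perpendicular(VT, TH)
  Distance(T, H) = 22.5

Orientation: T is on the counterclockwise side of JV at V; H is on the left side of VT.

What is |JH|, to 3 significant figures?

49.3

∠JVT = 97.7°, so VT runs at -46.4° + (180° − 97.7°) = 35.9° from the x-axis; with |VT| = 42.4, T = V + 42.4·(cos 35.9°, sin 35.9°) = (59.7, -1.71). The perpendicularity gives TH at right angles to VT; with |TH| = 22.5 on the left of VT, H = T + 22.5·(-0.586, 0.810) = (46.5, 16.5). Then |JH| = |H − J| = 49.3.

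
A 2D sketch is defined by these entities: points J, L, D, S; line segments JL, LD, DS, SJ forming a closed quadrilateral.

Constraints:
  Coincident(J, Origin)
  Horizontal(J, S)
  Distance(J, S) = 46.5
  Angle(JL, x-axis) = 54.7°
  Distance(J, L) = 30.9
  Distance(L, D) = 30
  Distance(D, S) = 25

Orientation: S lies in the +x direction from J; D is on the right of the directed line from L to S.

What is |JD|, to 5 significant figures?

22.368

Checks: |JS| = 46.50 ✓; |JL| = 30.90 ✓; |LD| = 30.00 ✓; |DS| = 25.00 ✓.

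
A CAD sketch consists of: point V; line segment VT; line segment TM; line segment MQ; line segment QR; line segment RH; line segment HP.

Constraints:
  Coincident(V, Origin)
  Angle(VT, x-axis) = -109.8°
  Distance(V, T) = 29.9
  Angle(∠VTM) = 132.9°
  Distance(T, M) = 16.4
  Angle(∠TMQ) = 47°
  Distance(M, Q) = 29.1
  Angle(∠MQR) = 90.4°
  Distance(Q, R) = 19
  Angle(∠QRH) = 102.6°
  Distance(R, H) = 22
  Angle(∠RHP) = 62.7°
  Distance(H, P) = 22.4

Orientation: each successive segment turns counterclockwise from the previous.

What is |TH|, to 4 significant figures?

12.43

V is at the origin; VT runs at -109.8° with length 29.9, so T = (-10.13, -28.13). ∠VTM = 132.9° gives TM at -62.70° from the x-axis; with |TM| = 16.4, M = (-2.606, -42.71). ∠TMQ = 47.0° gives MQ at 70.30° from the x-axis; with |MQ| = 29.1, Q = (7.203, -15.31). ∠MQR = 90.4° gives QR at 159.9° from the x-axis; with |QR| = 19.0, R = (-10.64, -8.779). ∠QRH = 102.6° gives RH at -122.7° from the x-axis; with |RH| = 22.0, H = (-22.53, -27.29). Then |TH| = |H − T| = 12.43.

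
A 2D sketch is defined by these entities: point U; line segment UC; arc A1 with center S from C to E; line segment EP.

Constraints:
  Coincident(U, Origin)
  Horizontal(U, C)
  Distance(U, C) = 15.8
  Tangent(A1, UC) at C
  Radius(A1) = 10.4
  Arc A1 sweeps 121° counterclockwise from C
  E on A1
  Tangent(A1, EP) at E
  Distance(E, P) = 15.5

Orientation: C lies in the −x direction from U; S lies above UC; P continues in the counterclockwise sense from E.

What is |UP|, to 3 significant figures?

32.6

U is at the origin; UC is horizontal with |UC| = 15.8 and C on the −x side, so C = (-15.8, 0.00). The tangent condition forces SC to be normal to UC, so S = C + (0, 10.4) = (-15.8, 10.4). On A1, C sits at bearing -90° from S; a 121° counterclockwise sweep puts E at bearing 31°, so E = S + 10.4·(cos 31°, sin 31°) = (-6.89, 15.8). Tangency of A1 to EP means the radius SE is perpendicular to EP, so EP runs along (−sin 31°, cos 31°); with |EP| = 15.5, P = (-14.9, 29.0). Then |UP| = |P − U| = 32.6.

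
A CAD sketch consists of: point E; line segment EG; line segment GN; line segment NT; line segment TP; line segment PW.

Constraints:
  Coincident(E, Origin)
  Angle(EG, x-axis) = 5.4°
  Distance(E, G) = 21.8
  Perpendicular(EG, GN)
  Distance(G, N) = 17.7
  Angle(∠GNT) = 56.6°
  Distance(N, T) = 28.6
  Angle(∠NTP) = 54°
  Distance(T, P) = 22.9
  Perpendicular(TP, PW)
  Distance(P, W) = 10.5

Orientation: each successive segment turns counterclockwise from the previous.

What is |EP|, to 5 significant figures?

20.298

∠GNT = 56.6° gives NT at -141.20° from the x-axis; with |NT| = 28.6, T = (-2.2515, 1.7521). ∠NTP = 54.0° gives TP at -15.200° from the x-axis; with |TP| = 22.9, P = (19.847, -4.2520). Then |EP| = |P − E| = 20.298.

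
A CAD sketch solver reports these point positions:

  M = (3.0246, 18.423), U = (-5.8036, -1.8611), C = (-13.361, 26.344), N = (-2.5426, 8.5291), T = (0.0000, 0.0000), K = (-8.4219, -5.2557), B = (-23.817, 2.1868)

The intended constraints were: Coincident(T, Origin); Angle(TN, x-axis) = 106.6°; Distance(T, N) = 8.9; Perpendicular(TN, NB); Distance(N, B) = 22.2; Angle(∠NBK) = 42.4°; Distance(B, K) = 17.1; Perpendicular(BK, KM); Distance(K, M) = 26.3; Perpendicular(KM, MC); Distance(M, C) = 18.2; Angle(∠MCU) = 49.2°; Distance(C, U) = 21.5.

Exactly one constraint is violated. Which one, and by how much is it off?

Distance(C, U) = 21.5 — off by 7.70.

T = (0.00, 0.00) ✓; TN at 106.6° ✓; |TN| = 8.900 ✓; ∠(TN, NB) = 90.00° ✓; |NB| = 22.20 ✓; ∠NBK = 42.40° ✓; |BK| = 17.10 ✓; ∠(BK, KM) = 90.00° ✓; |KM| = 26.30 ✓; ∠(KM, MC) = 90.00° ✓; |MC| = 18.20 ✓; ∠MCU = 49.20° ✓; |CU| = 29.20 ✗.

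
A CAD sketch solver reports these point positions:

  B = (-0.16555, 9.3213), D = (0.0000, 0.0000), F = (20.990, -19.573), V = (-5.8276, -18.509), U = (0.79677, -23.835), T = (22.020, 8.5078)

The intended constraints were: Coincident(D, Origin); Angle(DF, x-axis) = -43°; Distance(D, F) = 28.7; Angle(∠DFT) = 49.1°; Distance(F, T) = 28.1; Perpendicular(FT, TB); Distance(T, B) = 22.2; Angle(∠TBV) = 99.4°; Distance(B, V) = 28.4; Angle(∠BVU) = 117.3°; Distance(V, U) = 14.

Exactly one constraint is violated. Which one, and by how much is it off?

Distance(V, U) = 14 — off by 5.50.

D = (0.00, 0.00) ✓; DF at -43.00° ✓; |DF| = 28.70 ✓; ∠DFT = 49.10° ✓; |FT| = 28.10 ✓; ∠(FT, TB) = 90.00° ✓; |TB| = 22.20 ✓; ∠TBV = 99.40° ✓; |BV| = 28.40 ✓; ∠BVU = 117.3° ✓; |VU| = 8.500 ✗.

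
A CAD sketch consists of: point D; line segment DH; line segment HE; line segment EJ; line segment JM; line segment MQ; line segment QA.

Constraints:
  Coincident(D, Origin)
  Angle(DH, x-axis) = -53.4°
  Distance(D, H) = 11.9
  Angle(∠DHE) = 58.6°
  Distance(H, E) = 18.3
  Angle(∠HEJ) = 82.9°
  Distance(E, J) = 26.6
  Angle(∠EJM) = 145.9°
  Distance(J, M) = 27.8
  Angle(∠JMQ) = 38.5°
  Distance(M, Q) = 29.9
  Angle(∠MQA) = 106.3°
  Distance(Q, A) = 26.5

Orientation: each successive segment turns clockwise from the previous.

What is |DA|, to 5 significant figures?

17.698

D is at the origin; DH runs at -53.4° with length 11.9, so H = (7.0951, -9.5535). ∠DHE = 58.6° gives HE at -174.80° from the x-axis; with |HE| = 18.3, E = (-11.130, -11.212). ∠HEJ = 82.9° gives EJ at 88.100° from the x-axis; with |EJ| = 26.6, J = (-10.248, 15.373). ∠EJM = 145.9° gives JM at 54.000° from the x-axis; with |JM| = 27.8, M = (6.0927, 37.864). ∠JMQ = 38.5° gives MQ at -87.500° from the x-axis; with |MQ| = 29.9, Q = (7.3970, 7.9924). ∠MQA = 106.3° gives QA at -161.20° from the x-axis; with |QA| = 26.5, A = (-17.689, -0.54764). Then |DA| = |A − D| = 17.698.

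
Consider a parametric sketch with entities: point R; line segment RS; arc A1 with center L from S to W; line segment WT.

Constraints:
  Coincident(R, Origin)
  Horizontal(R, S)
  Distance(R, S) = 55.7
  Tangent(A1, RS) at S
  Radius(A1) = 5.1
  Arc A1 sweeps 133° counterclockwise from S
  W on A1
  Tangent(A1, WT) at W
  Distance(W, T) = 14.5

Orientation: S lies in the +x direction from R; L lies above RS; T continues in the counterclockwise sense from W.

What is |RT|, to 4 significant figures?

53.13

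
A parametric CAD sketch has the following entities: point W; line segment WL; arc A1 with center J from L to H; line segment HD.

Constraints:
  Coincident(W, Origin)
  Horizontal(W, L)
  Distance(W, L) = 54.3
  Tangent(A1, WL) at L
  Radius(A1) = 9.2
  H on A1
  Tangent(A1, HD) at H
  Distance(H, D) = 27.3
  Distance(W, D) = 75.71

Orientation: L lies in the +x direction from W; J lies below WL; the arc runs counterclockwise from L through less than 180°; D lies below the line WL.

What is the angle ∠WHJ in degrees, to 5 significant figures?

116.71°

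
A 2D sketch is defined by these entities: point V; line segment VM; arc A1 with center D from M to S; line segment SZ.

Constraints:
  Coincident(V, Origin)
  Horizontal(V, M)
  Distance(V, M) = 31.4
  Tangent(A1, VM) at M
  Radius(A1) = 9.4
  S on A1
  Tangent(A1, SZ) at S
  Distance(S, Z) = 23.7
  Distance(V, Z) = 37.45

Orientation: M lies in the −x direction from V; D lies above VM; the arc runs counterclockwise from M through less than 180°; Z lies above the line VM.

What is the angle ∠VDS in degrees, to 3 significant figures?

10.5°

V is at the origin; V and M share the same y with |VM| = 31.4 and M on the −x side, so M = (-31.4, 0.00). A1 meets VM tangentially, so DM is at right angles to VM, so D = M + (0, 9.4) = (-31.4, 9.40). Since DS ⟂ SZ (tangency), |DZ| = √(9.4² + 23.7²) = 25.5 regardless of where S sits on A1. So Z lies on both circle(V, 37.45) and circle(D, 25.5); the above-VM intersection is Z = (-19.5, 32.0). S is the foot of the tangent from Z: S = (-22.1, 8.40).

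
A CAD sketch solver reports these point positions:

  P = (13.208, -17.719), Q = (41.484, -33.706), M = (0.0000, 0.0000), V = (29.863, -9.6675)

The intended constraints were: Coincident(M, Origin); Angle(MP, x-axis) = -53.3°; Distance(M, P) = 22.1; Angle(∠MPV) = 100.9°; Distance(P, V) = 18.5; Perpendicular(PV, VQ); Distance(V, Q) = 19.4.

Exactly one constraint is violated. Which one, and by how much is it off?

Distance(V, Q) = 19.4 — off by 7.30.

M = (0.00, 0.00) ✓; MP at -53.30° ✓; |MP| = 22.10 ✓; ∠MPV = 100.9° ✓; |PV| = 18.50 ✓; ∠(PV, VQ) = 90.00° ✓; |VQ| = 26.70 ✗.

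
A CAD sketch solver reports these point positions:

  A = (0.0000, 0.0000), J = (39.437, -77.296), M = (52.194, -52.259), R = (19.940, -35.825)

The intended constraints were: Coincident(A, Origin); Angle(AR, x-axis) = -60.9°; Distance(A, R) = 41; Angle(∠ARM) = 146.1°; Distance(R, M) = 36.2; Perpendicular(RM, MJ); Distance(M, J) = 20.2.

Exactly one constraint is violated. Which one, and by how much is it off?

Distance(M, J) = 20.2 — off by 7.90.

A = (0.00, 0.00) ✓; AR at -60.90° ✓; |AR| = 41.00 ✓; ∠ARM = 146.1° ✓; |RM| = 36.20 ✓; ∠(RM, MJ) = 90.00° ✓; |MJ| = 28.10 ✗.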